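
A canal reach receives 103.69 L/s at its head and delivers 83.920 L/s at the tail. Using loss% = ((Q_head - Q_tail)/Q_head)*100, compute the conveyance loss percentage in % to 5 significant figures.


loss = ((103.69 - 83.920)/103.69)*100 = 19.066 %
Therefore the conveyance loss percentage = 19.066 %.


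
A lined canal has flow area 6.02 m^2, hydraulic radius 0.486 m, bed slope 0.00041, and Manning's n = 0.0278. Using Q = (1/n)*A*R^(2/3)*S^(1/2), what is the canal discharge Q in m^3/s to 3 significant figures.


Q = (1/0.0278) * 6.02 * 0.486^(2/3) * 0.00041^(1/2) = 2.71 m^3/s
Therefore the canal discharge Q = 2.71 m^3/s.


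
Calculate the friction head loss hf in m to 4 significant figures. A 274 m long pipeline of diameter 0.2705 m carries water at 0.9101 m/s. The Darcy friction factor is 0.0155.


Approach: apply the Darcy-Weisbach equation, hf = f*(L/D)*(v^2/(2g)).
hf = 0.0155 * (274/0.2705) * (0.9101^2 / (2*9.81))
hf = 0.6628 m
Therefore the friction head loss hf = 0.6628 m.


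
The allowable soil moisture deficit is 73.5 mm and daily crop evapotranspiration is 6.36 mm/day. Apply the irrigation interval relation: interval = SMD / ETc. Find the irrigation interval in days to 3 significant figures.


interval = 73.5 / 6.36 = 11.6 days
Therefore the irrigation interval = 11.6 days.


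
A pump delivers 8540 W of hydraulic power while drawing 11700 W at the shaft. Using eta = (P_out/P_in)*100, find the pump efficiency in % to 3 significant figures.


eta = (8540 / 11700) * 100 = 73.0 %
Therefore the pump efficiency = 73.0 %.


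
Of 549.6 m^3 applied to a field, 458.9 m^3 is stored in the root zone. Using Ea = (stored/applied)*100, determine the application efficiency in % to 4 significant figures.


Ea = (458.9/549.6)*100 = 83.50 %
Therefore the application efficiency = 83.50 %.


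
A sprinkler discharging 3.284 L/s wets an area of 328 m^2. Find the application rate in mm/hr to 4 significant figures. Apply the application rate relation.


Approach: apply the application rate relation, rate = (Q/A)*3600.
rate = (3.284 / 328) * 3600 = 36.04 mm/hr
Therefore the application rate = 36.04 mm/hr.


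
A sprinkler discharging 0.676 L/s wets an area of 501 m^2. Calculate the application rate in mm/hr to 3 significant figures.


Approach: apply the application rate relation, rate = (Q/A)*3600.
rate = (0.676 / 501) * 3600 = 4.86 mm/hr
Therefore the application rate = 4.86 mm/hr.


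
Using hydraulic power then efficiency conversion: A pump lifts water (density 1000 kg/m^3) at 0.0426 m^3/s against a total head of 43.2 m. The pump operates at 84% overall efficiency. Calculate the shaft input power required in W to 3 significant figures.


Approach: apply hydraulic power then efficiency conversion, P = rho*g*Q*H; P_in = P/eta.
Step 1 — hydraulic power (P = rho*g*Q*H):
  P = 1000 * 9.81 * 0.0426 * 43.2 = 18054 W
Step 2 — input power: P_in = P/eta = 18054 / 0.84 = 21500 W
Therefore the shaft input power required = 21500 W.


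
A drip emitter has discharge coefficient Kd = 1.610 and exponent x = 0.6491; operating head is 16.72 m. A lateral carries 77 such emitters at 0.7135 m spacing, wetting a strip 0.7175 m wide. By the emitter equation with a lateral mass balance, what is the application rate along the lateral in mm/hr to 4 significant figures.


Approach: apply the emitter equation with a lateral mass balance, q = Kd*h^x; Q = n*q; rate = Q/(n*spacing*width).
Step 1 — single emitter flow (q = Kd*h^x):
  q = 1.610 * 16.72^0.6491 = 10.0191 L/hr
Step 2 — total lateral flow: Q = 77 * 10.0191 = 771.470 L/hr
Step 3 — wetted area: A = 77 * 0.7135 * 0.7175 = 39.4191 m^2
Step 4 — application rate: Q/A = 771.470/39.4191 = 19.57 mm/hr
Therefore the application rate along the lateral = 19.57 mm/hr.


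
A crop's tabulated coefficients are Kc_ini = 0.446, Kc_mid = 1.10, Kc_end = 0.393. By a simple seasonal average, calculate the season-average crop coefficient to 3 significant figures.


Approach: apply a simple seasonal average, Kc_avg = (Kc_ini + Kc_mid + Kc_end)/3.
Kc_avg = (0.446 + 1.10 + 0.393)/3 = 0.646
Therefore the season-average crop coefficient = 0.646.


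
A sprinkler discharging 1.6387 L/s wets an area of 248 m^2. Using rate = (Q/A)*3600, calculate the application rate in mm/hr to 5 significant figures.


rate = (1.6387 / 248) * 3600 = 23.788 mm/hr
Therefore the application rate = 23.788 mm/hr.


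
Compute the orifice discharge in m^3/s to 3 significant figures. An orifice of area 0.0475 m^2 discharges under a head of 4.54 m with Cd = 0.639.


Approach: apply the orifice equation, Q = Cd*A*sqrt(2*g*h).
Q = 0.639 * 0.0475 * sqrt(2*9.81*4.54) = 0.286 m^3/s
Therefore the orifice discharge = 0.286 m^3/s.


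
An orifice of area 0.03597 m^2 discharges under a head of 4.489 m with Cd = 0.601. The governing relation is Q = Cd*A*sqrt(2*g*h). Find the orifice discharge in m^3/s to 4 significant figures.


Q = 0.601 * 0.03597 * sqrt(2*9.81*4.489) = 0.2029 m^3/s
Therefore the orifice discharge = 0.2029 m^3/s.


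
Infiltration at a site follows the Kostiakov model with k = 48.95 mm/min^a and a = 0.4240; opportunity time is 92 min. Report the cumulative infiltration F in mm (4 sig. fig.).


Approach: apply the Kostiakov infiltration equation, F = k*t^a.
F = 48.95 * 92^0.4240 = 333.0 mm
Therefore the cumulative infiltration F = 333.0 mm.


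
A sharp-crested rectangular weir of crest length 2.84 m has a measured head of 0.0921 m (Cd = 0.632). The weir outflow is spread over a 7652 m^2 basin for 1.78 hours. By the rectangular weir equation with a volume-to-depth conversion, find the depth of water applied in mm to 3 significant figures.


Approach: apply the rectangular weir equation with a volume-to-depth conversion, Q = (2/3)*Cd*L*sqrt(2g)*H^1.5; d = Q*t/A * 1000.
Step 1 — weir discharge:
  Q = (2/3)*0.632*2.84*sqrt(2*9.81)*0.0921^1.5 = 0.14814 m^3/s
Step 2 — volume: V = 0.14814 * 1.78*3600 = 949.30 m^3
Step 3 — depth: d = V/A * 1000 = 949.30/7652 * 1000 = 124 mm
Therefore the depth of water applied = 124 mm.


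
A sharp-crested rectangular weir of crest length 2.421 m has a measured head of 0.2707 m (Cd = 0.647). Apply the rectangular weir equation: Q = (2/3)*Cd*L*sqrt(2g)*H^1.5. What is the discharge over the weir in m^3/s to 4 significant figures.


Q = (2/3)*0.647*2.421*sqrt(2*9.81)*0.2707^1.5 = 0.6515 m^3/s
Therefore the discharge over the weir = 0.6515 m^3/s.


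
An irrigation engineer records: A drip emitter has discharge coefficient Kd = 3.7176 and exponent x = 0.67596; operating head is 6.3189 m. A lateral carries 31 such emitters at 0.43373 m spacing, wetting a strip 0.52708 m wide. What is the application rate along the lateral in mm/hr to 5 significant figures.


Approach: apply the emitter equation with a lateral mass balance, q = Kd*h^x; Q = n*q; rate = Q/(n*spacing*width).
Step 1 — single emitter flow (q = Kd*h^x):
  q = 3.7176 * 6.3189^0.67596 = 12.92600 L/hr
Step 2 — total lateral flow: Q = 31 * 12.92600 = 400.7061 L/hr
Step 3 — wetted area: A = 31 * 0.43373 * 0.52708 = 7.086923 m^2
Step 4 — application rate: Q/A = 400.7061/7.086923 = 56.542 mm/hr
Therefore the application rate along the lateral = 56.542 mm/hr.


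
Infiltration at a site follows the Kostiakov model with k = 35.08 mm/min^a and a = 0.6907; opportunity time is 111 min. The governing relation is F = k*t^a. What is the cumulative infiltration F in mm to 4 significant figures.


F = 35.08 * 111^0.6907 = 907.3 mm
Therefore the cumulative infiltration F = 907.3 mm.


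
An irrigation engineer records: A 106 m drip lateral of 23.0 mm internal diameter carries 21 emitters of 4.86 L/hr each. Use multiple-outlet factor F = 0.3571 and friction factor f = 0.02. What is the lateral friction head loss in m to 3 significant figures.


Approach: apply Darcy-Weisbach with the multiple-outlet F-factor, Q = n*q/(3600*1000) m^3/s; v = Q/A; hf = F*f*(L/D)*(v^2/(2g)).
Q = 21*4.86/(3600*1000) = 2.8350e-05 m^3/s
A = pi*(23.0e-3/2)^2 = 4.1548e-04 m^2, so v = Q/A = 0.068235 m/s
hf = 0.3571*0.02*(106/0.0230)*(0.068235^2/(2*9.81)) = 0.00781 m
Therefore the lateral friction head loss = 0.00781 m.


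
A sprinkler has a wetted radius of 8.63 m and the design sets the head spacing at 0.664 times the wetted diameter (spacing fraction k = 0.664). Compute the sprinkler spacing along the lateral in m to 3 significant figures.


Approach: apply the sprinkler spacing rule (spacing as a fraction of wetted diameter), S = k*(2*R).
S = 0.664 * (2 * 8.63) = 11.5 m
Therefore the sprinkler spacing along the lateral = 11.5 m.


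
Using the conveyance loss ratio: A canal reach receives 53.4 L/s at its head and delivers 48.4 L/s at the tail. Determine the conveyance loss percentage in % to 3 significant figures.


Approach: apply the conveyance loss ratio, loss% = ((Q_head - Q_tail)/Q_head)*100.
loss = ((53.4 - 48.4)/53.4)*100 = 9.36 %
Therefore the conveyance loss percentage = 9.36 %.


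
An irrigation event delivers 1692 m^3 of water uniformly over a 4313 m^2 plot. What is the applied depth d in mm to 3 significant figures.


Approach: apply depth from volume over area, d = (V/A)*1000.
d = (1692 / 4313) * 1000 = 392 mm
Therefore the applied depth d = 392 mm.


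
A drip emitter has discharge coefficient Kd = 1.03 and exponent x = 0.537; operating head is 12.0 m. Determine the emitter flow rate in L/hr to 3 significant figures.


Approach: apply the emitter characteristic equation, q = Kd * h^x.
q = 1.03 * 12.0^0.537 = 3.91 L/hr
Therefore the emitter flow rate = 3.91 L/hr.


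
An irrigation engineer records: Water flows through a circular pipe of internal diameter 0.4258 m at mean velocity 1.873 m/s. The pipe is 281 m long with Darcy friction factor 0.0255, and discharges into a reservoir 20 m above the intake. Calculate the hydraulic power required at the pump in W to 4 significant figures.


Approach: apply continuity + Darcy-Weisbach + hydraulic power, Q = A*v; hf = f*(L/D)*(v^2/(2g)); H = static + hf; P = rho*g*Q*H.
Step 1 — flow rate (continuity, Q = A*v):
  A = pi*(0.4258/2)^2 = 0.142397 m^2
  Q = 0.142397 * 1.873 = 0.266710 m^3/s
Step 2 — friction head loss (Darcy-Weisbach):
  hf = 0.0255 * (281/0.4258) * (1.873^2 / (2*9.81))
  hf = 3.00897 m
Step 3 — total head: H = 20 + 3.00897 = 23.0090 m
Step 4 — hydraulic power (P = rho*g*Q*H):
  P = 1000 * 9.81 * 0.266710 * 23.0090 = 60200 W
Therefore the hydraulic power required at the pump = 60200 W.


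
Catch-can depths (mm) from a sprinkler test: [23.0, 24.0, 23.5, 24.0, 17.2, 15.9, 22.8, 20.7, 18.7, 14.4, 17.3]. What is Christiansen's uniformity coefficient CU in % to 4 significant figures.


Approach: apply Christiansen's uniformity coefficient, CU = (1 - mean_abs_deviation/mean)*100.
mean = 20.1364 mm
mean |d_i - mean| = 3.12397 mm
CU = (1 - 3.12397/20.1364)*100 = 84.49 %
Therefore Christiansen's uniformity coefficient CU = 84.49 %.


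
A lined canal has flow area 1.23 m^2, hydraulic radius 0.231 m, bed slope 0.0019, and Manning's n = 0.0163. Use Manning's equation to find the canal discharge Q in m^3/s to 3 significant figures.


Approach: apply Manning's equation, Q = (1/n)*A*R^(2/3)*S^(1/2).
Q = (1/0.0163) * 1.23 * 0.231^(2/3) * 0.0019^(1/2) = 1.24 m^3/s
Therefore the canal discharge Q = 1.24 m^3/s.


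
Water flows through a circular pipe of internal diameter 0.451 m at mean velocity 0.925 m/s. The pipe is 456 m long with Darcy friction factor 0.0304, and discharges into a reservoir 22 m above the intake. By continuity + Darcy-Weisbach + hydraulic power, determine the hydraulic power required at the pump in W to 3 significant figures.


Approach: apply continuity + Darcy-Weisbach + hydraulic power, Q = A*v; hf = f*(L/D)*(v^2/(2g)); H = static + hf; P = rho*g*Q*H.
Step 1 — flow rate (continuity, Q = A*v):
  A = pi*(0.451/2)^2 = 0.15975 m^2
  Q = 0.15975 * 0.925 = 0.14777 m^3/s
Step 2 — friction head loss (Darcy-Weisbach):
  hf = 0.0304 * (456/0.451) * (0.925^2 / (2*9.81))
  hf = 1.3404 m
Step 3 — total head: H = 22 + 1.3404 = 23.340 m
Step 4 — hydraulic power (P = rho*g*Q*H):
  P = 1000 * 9.81 * 0.14777 * 23.340 = 33800 W
Therefore the hydraulic power required at the pump = 33800 W.


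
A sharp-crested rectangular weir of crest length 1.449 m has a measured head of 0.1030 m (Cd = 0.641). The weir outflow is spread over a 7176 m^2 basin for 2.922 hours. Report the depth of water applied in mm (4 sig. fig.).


Approach: apply the rectangular weir equation with a volume-to-depth conversion, Q = (2/3)*Cd*L*sqrt(2g)*H^1.5; d = Q*t/A * 1000.
Step 1 — weir discharge:
  Q = (2/3)*0.641*1.449*sqrt(2*9.81)*0.1030^1.5 = 0.0906652 m^3/s
Step 2 — volume: V = 0.0906652 * 2.922*3600 = 953.725 m^3
Step 3 — depth: d = V/A * 1000 = 953.725/7176 * 1000 = 132.9 mm
Therefore the depth of water applied = 132.9 mm.


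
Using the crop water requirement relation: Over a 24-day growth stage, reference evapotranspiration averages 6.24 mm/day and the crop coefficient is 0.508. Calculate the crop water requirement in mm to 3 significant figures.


Approach: apply the crop water requirement relation, CWR = ET0 * Kc * days.
CWR = 6.24 * 0.508 * 24 = 76.1 mm
Therefore the crop water requirement = 76.1 mm.


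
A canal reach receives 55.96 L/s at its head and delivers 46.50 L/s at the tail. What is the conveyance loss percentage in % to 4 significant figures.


Approach: apply the conveyance loss ratio, loss% = ((Q_head - Q_tail)/Q_head)*100.
loss = ((55.96 - 46.50)/55.96)*100 = 16.90 %
Therefore the conveyance loss percentage = 16.90 %.


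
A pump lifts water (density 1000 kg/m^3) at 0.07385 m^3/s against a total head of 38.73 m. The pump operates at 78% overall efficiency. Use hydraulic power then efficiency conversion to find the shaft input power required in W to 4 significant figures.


Approach: apply hydraulic power then efficiency conversion, P = rho*g*Q*H; P_in = P/eta.
Step 1 — hydraulic power (P = rho*g*Q*H):
  P = 1000 * 9.81 * 0.07385 * 38.73 = 28058.7 W
Step 2 — input power: P_in = P/eta = 28058.7 / 0.78 = 35970 W
Therefore the shaft input power required = 35970 W.


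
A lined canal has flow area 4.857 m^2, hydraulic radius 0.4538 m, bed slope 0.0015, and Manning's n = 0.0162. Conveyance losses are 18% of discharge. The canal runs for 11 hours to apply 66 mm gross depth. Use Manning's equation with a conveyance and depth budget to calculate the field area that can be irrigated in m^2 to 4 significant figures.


Approach: apply Manning's equation with a conveyance and depth budget, Q = (1/n)*A*R^(2/3)*S^(1/2); Q_field = Q*(1-loss); Area = Q_field*t/(d/1000).
Step 1 — canal discharge (Manning's equation):
  Q = (1/0.0162) * 4.857 * 0.4538^(2/3) * 0.0015^(1/2) = 6.85712 m^3/s
Step 2 — delivered flow: Q_field = 6.85712*(1 - 18/100) = 5.62284 m^3/s
Step 3 — volume delivered: V = 5.62284 * 11*3600 = 222664 m^3
Step 4 — area served: A = V / (depth/1000) = 222664 / 0.066 = 3374000 m^2
Therefore the field area that can be irrigated = 3374000 m^2.


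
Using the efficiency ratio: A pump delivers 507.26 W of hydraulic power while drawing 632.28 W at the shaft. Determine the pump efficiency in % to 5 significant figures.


Approach: apply the efficiency ratio, eta = (P_out/P_in)*100.
eta = (507.26 / 632.28) * 100 = 80.227 %
Therefore the pump efficiency = 80.227 %.


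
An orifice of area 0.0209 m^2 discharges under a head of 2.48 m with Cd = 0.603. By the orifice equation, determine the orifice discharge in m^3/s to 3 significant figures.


Approach: apply the orifice equation, Q = Cd*A*sqrt(2*g*h).
Q = 0.603 * 0.0209 * sqrt(2*9.81*2.48) = 0.0879 m^3/s
Therefore the orifice discharge = 0.0879 m^3/s.


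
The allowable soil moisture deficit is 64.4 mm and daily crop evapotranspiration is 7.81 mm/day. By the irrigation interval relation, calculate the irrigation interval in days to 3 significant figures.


Approach: apply the irrigation interval relation, interval = SMD / ETc.
interval = 64.4 / 7.81 = 8.25 days
Therefore the irrigation interval = 8.25 days.


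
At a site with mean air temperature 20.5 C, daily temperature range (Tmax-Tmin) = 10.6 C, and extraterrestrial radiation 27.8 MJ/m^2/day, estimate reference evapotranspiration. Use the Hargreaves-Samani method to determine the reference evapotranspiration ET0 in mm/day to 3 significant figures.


Approach: apply the Hargreaves-Samani method, ET0 = 0.0023*(Tmean+17.8)*sqrt(Tmax-Tmin)*0.408*Ra.
ET0 = 0.0023*(20.5+17.8)*sqrt(10.6)*0.408*27.8 = 3.25 mm/day
Therefore the reference evapotranspiration ET0 = 3.25 mm/day.


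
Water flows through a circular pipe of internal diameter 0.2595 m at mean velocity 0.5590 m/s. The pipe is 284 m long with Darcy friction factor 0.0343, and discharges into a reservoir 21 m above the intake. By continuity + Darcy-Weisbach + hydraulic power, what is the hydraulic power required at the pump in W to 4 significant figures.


Approach: apply continuity + Darcy-Weisbach + hydraulic power, Q = A*v; hf = f*(L/D)*(v^2/(2g)); H = static + hf; P = rho*g*Q*H.
Step 1 — flow rate (continuity, Q = A*v):
  A = pi*(0.2595/2)^2 = 0.0528889 m^2
  Q = 0.0528889 * 0.5590 = 0.0295649 m^3/s
Step 2 — friction head loss (Darcy-Weisbach):
  hf = 0.0343 * (284/0.2595) * (0.5590^2 / (2*9.81))
  hf = 0.597860 m
Step 3 — total head: H = 21 + 0.597860 = 21.5979 m
Step 4 — hydraulic power (P = rho*g*Q*H):
  P = 1000 * 9.81 * 0.0295649 * 21.5979 = 6264 W
Therefore the hydraulic power required at the pump = 6264 W.


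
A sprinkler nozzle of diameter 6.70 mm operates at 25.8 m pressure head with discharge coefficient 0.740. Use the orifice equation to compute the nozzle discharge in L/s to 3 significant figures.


Approach: apply the orifice equation, Q = Cd*A*sqrt(2*g*h), A = pi*(d/2)^2.
A = pi*(6.70e-3/2)^2 = 3.5257e-05 m^2
Q = 0.740 * 3.5257e-05 * sqrt(2*9.81*25.8) * 1000 = 0.587 L/s
Therefore the nozzle discharge = 0.587 L/s.


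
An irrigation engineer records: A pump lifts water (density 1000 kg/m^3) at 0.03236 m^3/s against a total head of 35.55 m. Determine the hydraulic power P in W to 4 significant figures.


Approach: apply the hydraulic power relation, P = rho*g*Q*H.
P = 1000 * 9.81 * 0.03236 * 35.55 = 11290 W
Therefore the hydraulic power P = 11290 W.


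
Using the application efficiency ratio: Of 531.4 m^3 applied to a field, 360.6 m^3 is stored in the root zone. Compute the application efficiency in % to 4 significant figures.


Approach: apply the application efficiency ratio, Ea = (stored/applied)*100.
Ea = (360.6/531.4)*100 = 67.86 %
Therefore the application efficiency = 67.86 %.


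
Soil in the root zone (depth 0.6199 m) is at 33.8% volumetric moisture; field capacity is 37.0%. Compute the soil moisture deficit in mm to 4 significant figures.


Approach: apply the soil moisture deficit relation, SMD = (FC - theta)/100 * depth * 1000.
SMD = (37.0 - 33.8)/100 * 0.6199 * 1000 = 19.84 mm
Therefore the soil moisture deficit = 19.84 mm.


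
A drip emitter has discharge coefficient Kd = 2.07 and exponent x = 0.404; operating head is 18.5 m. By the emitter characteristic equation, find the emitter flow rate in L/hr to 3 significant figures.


Approach: apply the emitter characteristic equation, q = Kd * h^x.
q = 2.07 * 18.5^0.404 = 6.73 L/hr
Therefore the emitter flow rate = 6.73 L/hr.


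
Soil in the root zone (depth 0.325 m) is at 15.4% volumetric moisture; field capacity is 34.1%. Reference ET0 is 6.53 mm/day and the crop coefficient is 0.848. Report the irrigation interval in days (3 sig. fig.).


Approach: apply soil-water budget scheduling, SMD = (FC-theta)/100*depth*1000; ETc = ET0*Kc; interval = SMD/ETc.
Step 1 — soil moisture deficit:
  SMD = (34.1 - 15.4)/100 * 0.325 * 1000 = 60.775 mm
Step 2 — daily crop ET (ETc = ET0*Kc):
  ETc = 6.53 * 0.848 = 5.5374 mm/day
Step 3 — irrigation interval (SMD/ETc):
  interval = 60.775 / 5.5374 = 11.0 days
Therefore the irrigation interval = 11.0 days.


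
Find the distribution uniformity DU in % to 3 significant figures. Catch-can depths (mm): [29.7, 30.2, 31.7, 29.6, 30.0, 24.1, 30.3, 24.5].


Approach: apply the low-quarter distribution uniformity, DU = (mean of lowest quarter of readings / overall mean)*100.
sorted lowest 2 of 8: [24.1, 24.5] -> mean = 24.300 mm
overall mean = 28.762 mm
DU = (24.300/28.762)*100 = 84.5 %
Therefore the distribution uniformity DU = 84.5 %.


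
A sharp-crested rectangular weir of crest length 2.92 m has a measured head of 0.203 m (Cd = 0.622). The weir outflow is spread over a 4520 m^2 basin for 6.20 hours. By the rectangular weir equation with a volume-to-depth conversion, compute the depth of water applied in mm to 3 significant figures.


Approach: apply the rectangular weir equation with a volume-to-depth conversion, Q = (2/3)*Cd*L*sqrt(2g)*H^1.5; d = Q*t/A * 1000.
Step 1 — weir discharge:
  Q = (2/3)*0.622*2.92*sqrt(2*9.81)*0.203^1.5 = 0.49054 m^3/s
Step 2 — volume: V = 0.49054 * 6.20*3600 = 10949 m^3
Step 3 — depth: d = V/A * 1000 = 10949/4520 * 1000 = 2420 mm
Therefore the depth of water applied = 2420 mm.


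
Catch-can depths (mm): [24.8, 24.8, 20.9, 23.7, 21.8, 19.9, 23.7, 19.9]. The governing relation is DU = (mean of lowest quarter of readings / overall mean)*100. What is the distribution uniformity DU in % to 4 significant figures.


sorted lowest 2 of 8: [19.9, 19.9] -> mean = 19.9000 mm
overall mean = 22.4375 mm
DU = (19.9000/22.4375)*100 = 88.69 %
Therefore the distribution uniformity DU = 88.69 %.


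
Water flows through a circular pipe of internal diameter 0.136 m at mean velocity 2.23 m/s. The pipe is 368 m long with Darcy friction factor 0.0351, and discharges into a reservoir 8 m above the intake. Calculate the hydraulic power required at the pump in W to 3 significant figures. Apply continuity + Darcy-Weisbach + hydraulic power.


Approach: apply continuity + Darcy-Weisbach + hydraulic power, Q = A*v; hf = f*(L/D)*(v^2/(2g)); H = static + hf; P = rho*g*Q*H.
Step 1 — flow rate (continuity, Q = A*v):
  A = pi*(0.136/2)^2 = 0.014527 m^2
  Q = 0.014527 * 2.23 = 0.032395 m^3/s
Step 2 — friction head loss (Darcy-Weisbach):
  hf = 0.0351 * (368/0.136) * (2.23^2 / (2*9.81))
  hf = 24.073 m
Step 3 — total head: H = 8 + 24.073 = 32.073 m
Step 4 — hydraulic power (P = rho*g*Q*H):
  P = 1000 * 9.81 * 0.032395 * 32.073 = 10200 W
Therefore the hydraulic power required at the pump = 10200 W.


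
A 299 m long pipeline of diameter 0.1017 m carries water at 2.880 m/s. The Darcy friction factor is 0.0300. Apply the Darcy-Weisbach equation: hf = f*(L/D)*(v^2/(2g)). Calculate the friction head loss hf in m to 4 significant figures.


hf = 0.0300 * (299/0.1017) * (2.880^2 / (2*9.81))
hf = 37.29 m
Therefore the friction head loss hf = 37.29 m.


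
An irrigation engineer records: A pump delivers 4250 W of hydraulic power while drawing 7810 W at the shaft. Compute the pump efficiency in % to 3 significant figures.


Approach: apply the efficiency ratio, eta = (P_out/P_in)*100.
eta = (4250 / 7810) * 100 = 54.4 %
Therefore the pump efficiency = 54.4 %.


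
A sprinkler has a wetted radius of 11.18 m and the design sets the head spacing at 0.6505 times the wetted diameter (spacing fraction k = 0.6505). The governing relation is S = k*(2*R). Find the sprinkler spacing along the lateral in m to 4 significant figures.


S = 0.6505 * (2 * 11.18) = 14.55 m
Therefore the sprinkler spacing along the lateral = 14.55 m.


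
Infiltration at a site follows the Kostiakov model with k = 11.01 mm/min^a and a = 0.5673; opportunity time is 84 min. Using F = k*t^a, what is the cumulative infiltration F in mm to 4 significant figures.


F = 11.01 * 84^0.5673 = 136.0 mm
Therefore the cumulative infiltration F = 136.0 mm.


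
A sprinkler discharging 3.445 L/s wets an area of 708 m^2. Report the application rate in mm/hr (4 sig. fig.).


Approach: apply the application rate relation, rate = (Q/A)*3600.
rate = (3.445 / 708) * 3600 = 17.52 mm/hr
Therefore the application rate = 17.52 mm/hr.


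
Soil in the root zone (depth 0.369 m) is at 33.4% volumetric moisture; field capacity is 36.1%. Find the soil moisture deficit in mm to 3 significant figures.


Approach: apply the soil moisture deficit relation, SMD = (FC - theta)/100 * depth * 1000.
SMD = (36.1 - 33.4)/100 * 0.369 * 1000 = 9.96 mm
Therefore the soil moisture deficit = 9.96 mm.


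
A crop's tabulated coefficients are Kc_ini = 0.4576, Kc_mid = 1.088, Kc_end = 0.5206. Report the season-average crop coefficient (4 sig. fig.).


Approach: apply a simple seasonal average, Kc_avg = (Kc_ini + Kc_mid + Kc_end)/3.
Kc_avg = (0.4576 + 1.088 + 0.5206)/3 = 0.6887
Therefore the season-average crop coefficient = 0.6887.


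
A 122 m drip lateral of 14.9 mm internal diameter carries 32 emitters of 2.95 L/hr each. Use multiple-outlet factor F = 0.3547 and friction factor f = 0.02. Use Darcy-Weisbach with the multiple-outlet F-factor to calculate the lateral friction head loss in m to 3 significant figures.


Approach: apply Darcy-Weisbach with the multiple-outlet F-factor, Q = n*q/(3600*1000) m^3/s; v = Q/A; hf = F*f*(L/D)*(v^2/(2g)).
Q = 32*2.95/(3600*1000) = 2.6222e-05 m^3/s
A = pi*(14.9e-3/2)^2 = 1.7437e-04 m^2, so v = Q/A = 0.15039 m/s
hf = 0.3547*0.02*(122/0.0149)*(0.15039^2/(2*9.81)) = 0.0670 m
Therefore the lateral friction head loss = 0.0670 m.


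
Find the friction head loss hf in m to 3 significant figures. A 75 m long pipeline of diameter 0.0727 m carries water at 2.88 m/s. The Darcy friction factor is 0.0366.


Approach: apply the Darcy-Weisbach equation, hf = f*(L/D)*(v^2/(2g)).
hf = 0.0366 * (75/0.0727) * (2.88^2 / (2*9.81))
hf = 16.0 m
Therefore the friction head loss hf = 16.0 m.


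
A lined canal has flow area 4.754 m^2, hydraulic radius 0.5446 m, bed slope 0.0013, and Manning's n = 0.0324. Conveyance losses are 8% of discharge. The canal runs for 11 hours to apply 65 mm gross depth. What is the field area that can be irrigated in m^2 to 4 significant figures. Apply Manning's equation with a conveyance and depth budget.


Approach: apply Manning's equation with a conveyance and depth budget, Q = (1/n)*A*R^(2/3)*S^(1/2); Q_field = Q*(1-loss); Area = Q_field*t/(d/1000).
Step 1 — canal discharge (Manning's equation):
  Q = (1/0.0324) * 4.754 * 0.5446^(2/3) * 0.0013^(1/2) = 3.52807 m^3/s
Step 2 — delivered flow: Q_field = 3.52807*(1 - 8/100) = 3.24583 m^3/s
Step 3 — volume delivered: V = 3.24583 * 11*3600 = 128535 m^3
Step 4 — area served: A = V / (depth/1000) = 128535 / 0.065 = 1977000 m^2
Therefore the field area that can be irrigated = 1977000 m^2.


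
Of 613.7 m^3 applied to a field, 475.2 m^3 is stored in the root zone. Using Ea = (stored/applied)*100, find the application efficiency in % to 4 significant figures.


Ea = (475.2/613.7)*100 = 77.43 %
Therefore the application efficiency = 77.43 %.


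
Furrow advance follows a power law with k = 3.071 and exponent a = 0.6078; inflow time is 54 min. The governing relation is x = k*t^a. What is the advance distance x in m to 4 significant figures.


x = 3.071 * 54^0.6078 = 34.69 m
Therefore the advance distance x = 34.69 m.


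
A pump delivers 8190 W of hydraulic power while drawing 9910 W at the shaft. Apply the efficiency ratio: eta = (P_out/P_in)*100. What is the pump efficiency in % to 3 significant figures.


eta = (8190 / 9910) * 100 = 82.6 %
Therefore the pump efficiency = 82.6 %.


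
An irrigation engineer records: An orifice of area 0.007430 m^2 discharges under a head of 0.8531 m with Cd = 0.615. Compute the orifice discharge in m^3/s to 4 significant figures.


Approach: apply the orifice equation, Q = Cd*A*sqrt(2*g*h).
Q = 0.615 * 0.007430 * sqrt(2*9.81*0.8531) = 0.01869 m^3/s
Therefore the orifice discharge = 0.01869 m^3/s.


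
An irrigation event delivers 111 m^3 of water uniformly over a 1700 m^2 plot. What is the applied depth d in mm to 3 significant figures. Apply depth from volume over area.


Approach: apply depth from volume over area, d = (V/A)*1000.
d = (111 / 1700) * 1000 = 65.3 mm
Therefore the applied depth d = 65.3 mm.


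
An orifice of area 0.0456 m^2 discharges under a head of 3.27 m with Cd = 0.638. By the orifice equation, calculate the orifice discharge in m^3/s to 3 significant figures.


Approach: apply the orifice equation, Q = Cd*A*sqrt(2*g*h).
Q = 0.638 * 0.0456 * sqrt(2*9.81*3.27) = 0.233 m^3/s
Therefore the orifice discharge = 0.233 m^3/s.


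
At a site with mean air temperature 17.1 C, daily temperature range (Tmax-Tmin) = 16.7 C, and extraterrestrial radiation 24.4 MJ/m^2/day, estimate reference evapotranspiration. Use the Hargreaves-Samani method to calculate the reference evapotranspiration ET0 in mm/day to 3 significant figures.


Approach: apply the Hargreaves-Samani method, ET0 = 0.0023*(Tmean+17.8)*sqrt(Tmax-Tmin)*0.408*Ra.
ET0 = 0.0023*(17.1+17.8)*sqrt(16.7)*0.408*24.4 = 3.27 mm/day
Therefore the reference evapotranspiration ET0 = 3.27 mm/day.


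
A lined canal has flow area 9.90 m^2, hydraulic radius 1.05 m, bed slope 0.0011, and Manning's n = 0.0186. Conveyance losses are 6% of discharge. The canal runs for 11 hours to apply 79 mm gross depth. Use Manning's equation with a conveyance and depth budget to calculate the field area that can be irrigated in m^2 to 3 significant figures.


Approach: apply Manning's equation with a conveyance and depth budget, Q = (1/n)*A*R^(2/3)*S^(1/2); Q_field = Q*(1-loss); Area = Q_field*t/(d/1000).
Step 1 — canal discharge (Manning's equation):
  Q = (1/0.0186) * 9.90 * 1.05^(2/3) * 0.0011^(1/2) = 18.237 m^3/s
Step 2 — delivered flow: Q_field = 18.237*(1 - 6/100) = 17.142 m^3/s
Step 3 — volume delivered: V = 17.142 * 11*3600 = 678840 m^3
Step 4 — area served: A = V / (depth/1000) = 678840 / 0.079 = 8590000 m^2
Therefore the field area that can be irrigated = 8590000 m^2.


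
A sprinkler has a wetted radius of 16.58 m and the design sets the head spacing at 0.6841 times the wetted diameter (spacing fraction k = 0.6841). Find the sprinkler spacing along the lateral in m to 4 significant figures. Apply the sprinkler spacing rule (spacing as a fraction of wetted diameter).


Approach: apply the sprinkler spacing rule (spacing as a fraction of wetted diameter), S = k*(2*R).
S = 0.6841 * (2 * 16.58) = 22.68 m
Therefore the sprinkler spacing along the lateral = 22.68 m.


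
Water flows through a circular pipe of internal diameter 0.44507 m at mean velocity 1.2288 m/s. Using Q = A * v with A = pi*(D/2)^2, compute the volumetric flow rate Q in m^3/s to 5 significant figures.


A = pi*(0.44507/2)^2 = 0.1555774 m^2
Q = 0.1555774 * 1.2288 = 0.19117 m^3/s
Therefore the volumetric flow rate Q = 0.19117 m^3/s.


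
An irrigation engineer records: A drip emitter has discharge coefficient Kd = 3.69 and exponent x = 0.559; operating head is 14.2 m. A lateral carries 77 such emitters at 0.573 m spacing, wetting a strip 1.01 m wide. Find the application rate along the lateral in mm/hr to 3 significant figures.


Approach: apply the emitter equation with a lateral mass balance, q = Kd*h^x; Q = n*q; rate = Q/(n*spacing*width).
Step 1 — single emitter flow (q = Kd*h^x):
  q = 3.69 * 14.2^0.559 = 16.261 L/hr
Step 2 — total lateral flow: Q = 77 * 16.261 = 1252.1 L/hr
Step 3 — wetted area: A = 77 * 0.573 * 1.01 = 44.562 m^2
Step 4 — application rate: Q/A = 1252.1/44.562 = 28.1 mm/hr
Therefore the application rate along the lateral = 28.1 mm/hr.


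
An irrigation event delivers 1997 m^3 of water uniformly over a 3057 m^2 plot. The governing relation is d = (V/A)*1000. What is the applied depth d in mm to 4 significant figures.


d = (1997 / 3057) * 1000 = 653.3 mm
Therefore the applied depth d = 653.3 mm.


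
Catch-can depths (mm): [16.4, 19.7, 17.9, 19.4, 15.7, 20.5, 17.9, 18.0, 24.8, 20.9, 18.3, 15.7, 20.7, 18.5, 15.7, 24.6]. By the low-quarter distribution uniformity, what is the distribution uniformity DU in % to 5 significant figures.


Approach: apply the low-quarter distribution uniformity, DU = (mean of lowest quarter of readings / overall mean)*100.
sorted lowest 4 of 16: [15.7, 15.7, 15.7, 16.4] -> mean = 15.87500 mm
overall mean = 19.04375 mm
DU = (15.87500/19.04375)*100 = 83.361 %
Therefore the distribution uniformity DU = 83.361 %.


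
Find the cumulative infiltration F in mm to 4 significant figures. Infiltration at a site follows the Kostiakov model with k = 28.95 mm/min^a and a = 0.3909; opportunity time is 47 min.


Approach: apply the Kostiakov infiltration equation, F = k*t^a.
F = 28.95 * 47^0.3909 = 130.4 mm
Therefore the cumulative infiltration F = 130.4 mm.


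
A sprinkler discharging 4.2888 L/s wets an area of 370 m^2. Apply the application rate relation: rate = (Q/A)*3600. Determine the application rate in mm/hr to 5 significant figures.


rate = (4.2888 / 370) * 3600 = 41.729 mm/hr
Therefore the application rate = 41.729 mm/hr.


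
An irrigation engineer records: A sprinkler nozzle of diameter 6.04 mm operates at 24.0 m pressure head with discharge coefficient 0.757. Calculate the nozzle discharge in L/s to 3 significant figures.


Approach: apply the orifice equation, Q = Cd*A*sqrt(2*g*h), A = pi*(d/2)^2.
A = pi*(6.04e-3/2)^2 = 2.8653e-05 m^2
Q = 0.757 * 2.8653e-05 * sqrt(2*9.81*24.0) * 1000 = 0.471 L/s
Therefore the nozzle discharge = 0.471 L/s.


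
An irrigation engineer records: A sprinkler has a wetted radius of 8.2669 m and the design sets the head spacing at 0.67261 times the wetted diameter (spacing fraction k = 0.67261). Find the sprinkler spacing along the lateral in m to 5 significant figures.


Approach: apply the sprinkler spacing rule (spacing as a fraction of wetted diameter), S = k*(2*R).
S = 0.67261 * (2 * 8.2669) = 11.121 m
Therefore the sprinkler spacing along the lateral = 11.121 m.


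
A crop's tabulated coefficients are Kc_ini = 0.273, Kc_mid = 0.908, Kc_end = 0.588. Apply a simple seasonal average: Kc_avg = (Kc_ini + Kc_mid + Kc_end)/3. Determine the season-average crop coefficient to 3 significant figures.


Kc_avg = (0.273 + 0.908 + 0.588)/3 = 0.590
Therefore the season-average crop coefficient = 0.590.


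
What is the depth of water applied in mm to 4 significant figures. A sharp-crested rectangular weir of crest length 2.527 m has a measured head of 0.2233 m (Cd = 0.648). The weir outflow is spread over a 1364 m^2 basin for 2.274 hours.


Approach: apply the rectangular weir equation with a volume-to-depth conversion, Q = (2/3)*Cd*L*sqrt(2g)*H^1.5; d = Q*t/A * 1000.
Step 1 — weir discharge:
  Q = (2/3)*0.648*2.527*sqrt(2*9.81)*0.2233^1.5 = 0.510237 m^3/s
Step 2 — volume: V = 0.510237 * 2.274*3600 = 4177.00 m^3
Step 3 — depth: d = V/A * 1000 = 4177.00/1364 * 1000 = 3062 mm
Therefore the depth of water applied = 3062 mm.


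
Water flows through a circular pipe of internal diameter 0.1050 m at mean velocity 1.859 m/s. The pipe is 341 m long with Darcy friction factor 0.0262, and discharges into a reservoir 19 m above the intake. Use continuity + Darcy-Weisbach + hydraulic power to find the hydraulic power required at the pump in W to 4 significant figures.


Approach: apply continuity + Darcy-Weisbach + hydraulic power, Q = A*v; hf = f*(L/D)*(v^2/(2g)); H = static + hf; P = rho*g*Q*H.
Step 1 — flow rate (continuity, Q = A*v):
  A = pi*(0.1050/2)^2 = 0.00865901 m^2
  Q = 0.00865901 * 1.859 = 0.0160971 m^3/s
Step 2 — friction head loss (Darcy-Weisbach):
  hf = 0.0262 * (341/0.1050) * (1.859^2 / (2*9.81))
  hf = 14.9874 m
Step 3 — total head: H = 19 + 14.9874 = 33.9874 m
Step 4 — hydraulic power (P = rho*g*Q*H):
  P = 1000 * 9.81 * 0.0160971 * 33.9874 = 5367 W
Therefore the hydraulic power required at the pump = 5367 W.


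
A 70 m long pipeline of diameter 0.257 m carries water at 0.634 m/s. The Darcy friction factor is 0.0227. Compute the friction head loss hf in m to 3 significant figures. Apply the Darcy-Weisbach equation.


Approach: apply the Darcy-Weisbach equation, hf = f*(L/D)*(v^2/(2g)).
hf = 0.0227 * (70/0.257) * (0.634^2 / (2*9.81))
hf = 0.127 m
Therefore the friction head loss hf = 0.127 m.


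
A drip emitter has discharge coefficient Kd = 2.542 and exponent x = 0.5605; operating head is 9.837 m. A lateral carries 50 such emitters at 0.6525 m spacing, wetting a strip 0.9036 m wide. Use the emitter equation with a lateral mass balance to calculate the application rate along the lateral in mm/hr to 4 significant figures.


Approach: apply the emitter equation with a lateral mass balance, q = Kd*h^x; Q = n*q; rate = Q/(n*spacing*width).
Step 1 — single emitter flow (q = Kd*h^x):
  q = 2.542 * 9.837^0.5605 = 9.15535 L/hr
Step 2 — total lateral flow: Q = 50 * 9.15535 = 457.768 L/hr
Step 3 — wetted area: A = 50 * 0.6525 * 0.9036 = 29.4799 m^2
Step 4 — application rate: Q/A = 457.768/29.4799 = 15.53 mm/hr
Therefore the application rate along the lateral = 15.53 mm/hr.


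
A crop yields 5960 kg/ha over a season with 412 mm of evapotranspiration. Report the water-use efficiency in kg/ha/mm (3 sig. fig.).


Approach: apply the water-use efficiency ratio, WUE = yield/ET.
WUE = 5960 / 412 = 14.5 kg/ha/mm
Therefore the water-use efficiency = 14.5 kg/ha/mm.


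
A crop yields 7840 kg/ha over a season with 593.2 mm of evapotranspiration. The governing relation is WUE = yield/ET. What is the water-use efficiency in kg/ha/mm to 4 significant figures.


WUE = 7840 / 593.2 = 13.22 kg/ha/mm
Therefore the water-use efficiency = 13.22 kg/ha/mm.


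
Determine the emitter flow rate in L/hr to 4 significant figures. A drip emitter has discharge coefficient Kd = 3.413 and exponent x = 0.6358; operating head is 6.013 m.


Approach: apply the emitter characteristic equation, q = Kd * h^x.
q = 3.413 * 6.013^0.6358 = 10.68 L/hr
Therefore the emitter flow rate = 10.68 L/hr.


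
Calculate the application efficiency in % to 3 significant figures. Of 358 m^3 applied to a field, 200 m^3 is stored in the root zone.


Approach: apply the application efficiency ratio, Ea = (stored/applied)*100.
Ea = (200/358)*100 = 55.9 %
Therefore the application efficiency = 55.9 %.


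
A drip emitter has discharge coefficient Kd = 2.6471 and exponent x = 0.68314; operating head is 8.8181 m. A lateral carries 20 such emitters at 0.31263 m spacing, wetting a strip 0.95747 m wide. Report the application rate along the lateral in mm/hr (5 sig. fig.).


Approach: apply the emitter equation with a lateral mass balance, q = Kd*h^x; Q = n*q; rate = Q/(n*spacing*width).
Step 1 — single emitter flow (q = Kd*h^x):
  q = 2.6471 * 8.8181^0.68314 = 11.71100 L/hr
Step 2 — total lateral flow: Q = 20 * 11.71100 = 234.2199 L/hr
Step 3 — wetted area: A = 20 * 0.31263 * 0.95747 = 5.986677 m^2
Step 4 — application rate: Q/A = 234.2199/5.986677 = 39.124 mm/hr
Therefore the application rate along the lateral = 39.124 mm/hr.


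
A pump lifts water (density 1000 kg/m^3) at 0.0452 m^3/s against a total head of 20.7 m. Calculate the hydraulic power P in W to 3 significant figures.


Approach: apply the hydraulic power relation, P = rho*g*Q*H.
P = 1000 * 9.81 * 0.0452 * 20.7 = 9180 W
Therefore the hydraulic power P = 9180 W.


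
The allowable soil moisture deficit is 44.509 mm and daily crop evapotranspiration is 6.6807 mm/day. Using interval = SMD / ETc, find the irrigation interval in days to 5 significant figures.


interval = 44.509 / 6.6807 = 6.6623 days
Therefore the irrigation interval = 6.6623 days.


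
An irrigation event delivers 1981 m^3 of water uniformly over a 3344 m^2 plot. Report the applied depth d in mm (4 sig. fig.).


Approach: apply depth from volume over area, d = (V/A)*1000.
d = (1981 / 3344) * 1000 = 592.4 mm
Therefore the applied depth d = 592.4 mm.


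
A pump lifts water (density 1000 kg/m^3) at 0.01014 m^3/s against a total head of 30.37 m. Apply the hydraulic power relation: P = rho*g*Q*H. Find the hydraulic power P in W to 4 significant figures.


P = 1000 * 9.81 * 0.01014 * 30.37 = 3021 W
Therefore the hydraulic power P = 3021 W.
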